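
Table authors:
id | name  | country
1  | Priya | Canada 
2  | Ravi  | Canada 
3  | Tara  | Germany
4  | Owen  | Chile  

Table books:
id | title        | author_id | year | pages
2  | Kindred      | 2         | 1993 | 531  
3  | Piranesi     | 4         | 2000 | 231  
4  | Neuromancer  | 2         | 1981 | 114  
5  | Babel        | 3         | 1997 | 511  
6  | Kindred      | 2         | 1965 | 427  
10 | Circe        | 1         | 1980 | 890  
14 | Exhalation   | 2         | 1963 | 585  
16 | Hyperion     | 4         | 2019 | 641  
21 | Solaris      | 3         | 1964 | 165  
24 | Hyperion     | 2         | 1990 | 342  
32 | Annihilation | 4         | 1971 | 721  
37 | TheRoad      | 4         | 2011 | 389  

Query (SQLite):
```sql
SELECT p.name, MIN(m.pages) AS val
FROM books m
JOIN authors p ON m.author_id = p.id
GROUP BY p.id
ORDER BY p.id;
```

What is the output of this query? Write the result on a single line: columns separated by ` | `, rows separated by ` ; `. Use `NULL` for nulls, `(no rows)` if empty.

Join each books row to its authors via author_id.
Group joined rows by authors.id; compute MIN(m.pages) per group.
  1: ids {10} → MIN(m.pages)=890
  2: ids {2, 4, 6, 14, 24} → MIN(m.pages)=114
  3: ids {5, 21} → MIN(m.pages)=165
  4: ids {3, 16, 32, 37} → MIN(m.pages)=231

Priya | 890 ; Ravi | 114 ; Tara | 165 ; Owen | 231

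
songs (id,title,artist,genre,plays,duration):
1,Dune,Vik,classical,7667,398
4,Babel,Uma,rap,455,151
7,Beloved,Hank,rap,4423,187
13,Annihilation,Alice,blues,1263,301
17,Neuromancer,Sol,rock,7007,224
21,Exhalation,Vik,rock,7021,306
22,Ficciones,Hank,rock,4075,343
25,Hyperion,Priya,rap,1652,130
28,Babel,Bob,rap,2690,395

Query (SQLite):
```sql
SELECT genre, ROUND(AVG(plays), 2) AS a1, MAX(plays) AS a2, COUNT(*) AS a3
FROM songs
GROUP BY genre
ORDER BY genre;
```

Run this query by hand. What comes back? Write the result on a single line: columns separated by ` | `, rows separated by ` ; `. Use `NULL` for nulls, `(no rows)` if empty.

Group songs by genre.
Per group compute: ROUND(AVG(plays), 2), MAX(plays), COUNT(*).
  blues: ids {13} → ROUND(AVG(plays), 2)=1263, MAX(plays)=1263, COUNT(*)=1
  classical: ids {1} → ROUND(AVG(plays), 2)=7667, MAX(plays)=7667, COUNT(*)=1
  rap: ids {4, 7, 25, 28} → ROUND(AVG(plays), 2)=2305, MAX(plays)=4423, COUNT(*)=4
  rock: ids {17, 21, 22} → ROUND(AVG(plays), 2)=6034.33, MAX(plays)=7021, COUNT(*)=3

blues | 1263 | 1263 | 1 ; classical | 7667 | 7667 | 1 ; rap | 2305 | 4423 | 4 ; rock | 6034.33 | 7021 | 3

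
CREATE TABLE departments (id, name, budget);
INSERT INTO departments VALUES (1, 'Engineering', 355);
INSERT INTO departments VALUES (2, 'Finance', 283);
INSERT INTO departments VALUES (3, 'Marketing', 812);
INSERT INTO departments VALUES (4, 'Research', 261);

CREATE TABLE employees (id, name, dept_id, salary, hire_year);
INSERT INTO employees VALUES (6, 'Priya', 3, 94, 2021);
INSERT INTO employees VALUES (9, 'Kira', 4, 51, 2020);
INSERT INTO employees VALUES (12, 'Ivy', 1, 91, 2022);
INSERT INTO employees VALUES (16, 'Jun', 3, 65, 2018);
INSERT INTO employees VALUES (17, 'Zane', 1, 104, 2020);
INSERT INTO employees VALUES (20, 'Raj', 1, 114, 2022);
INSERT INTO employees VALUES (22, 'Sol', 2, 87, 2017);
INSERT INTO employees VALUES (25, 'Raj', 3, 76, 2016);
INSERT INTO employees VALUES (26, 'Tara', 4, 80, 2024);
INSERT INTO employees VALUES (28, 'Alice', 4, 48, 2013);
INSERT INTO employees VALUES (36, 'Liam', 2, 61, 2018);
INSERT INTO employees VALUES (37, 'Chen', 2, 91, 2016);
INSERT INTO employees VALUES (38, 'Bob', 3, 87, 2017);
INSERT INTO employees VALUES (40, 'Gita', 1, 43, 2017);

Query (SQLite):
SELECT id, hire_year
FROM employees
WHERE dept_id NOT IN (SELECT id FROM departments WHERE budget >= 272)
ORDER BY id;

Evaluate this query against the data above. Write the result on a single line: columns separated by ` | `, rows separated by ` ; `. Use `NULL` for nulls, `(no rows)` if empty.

9 | 2020 ; 26 | 2024 ; 28 | 2013

Inner query: departments.id where budget >= 272.
Outer: keep employees rows whose dept_id is not in that set.
Inner query → {1, 2, 3}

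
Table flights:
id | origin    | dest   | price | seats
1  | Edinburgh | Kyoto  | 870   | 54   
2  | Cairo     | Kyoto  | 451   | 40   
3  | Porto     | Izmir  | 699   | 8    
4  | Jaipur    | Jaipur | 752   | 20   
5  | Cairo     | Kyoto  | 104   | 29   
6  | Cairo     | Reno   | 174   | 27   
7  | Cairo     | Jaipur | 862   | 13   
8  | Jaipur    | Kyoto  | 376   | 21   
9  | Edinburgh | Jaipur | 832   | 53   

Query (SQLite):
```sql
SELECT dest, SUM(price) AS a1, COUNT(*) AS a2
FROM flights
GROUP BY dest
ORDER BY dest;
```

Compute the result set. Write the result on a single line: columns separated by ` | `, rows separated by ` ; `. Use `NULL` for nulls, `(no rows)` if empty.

Group flights by dest.
Per group compute: SUM(price), COUNT(*).
  Izmir: ids {3} → SUM(price)=699, COUNT(*)=1
  Jaipur: ids {4, 7, 9} → SUM(price)=2446, COUNT(*)=3
  Kyoto: ids {1, 2, 5, 8} → SUM(price)=1801, COUNT(*)=4
  Reno: ids {6} → SUM(price)=174, COUNT(*)=1

Izmir | 699 | 1 ; Jaipur | 2446 | 3 ; Kyoto | 1801 | 4 ; Reno | 174 | 1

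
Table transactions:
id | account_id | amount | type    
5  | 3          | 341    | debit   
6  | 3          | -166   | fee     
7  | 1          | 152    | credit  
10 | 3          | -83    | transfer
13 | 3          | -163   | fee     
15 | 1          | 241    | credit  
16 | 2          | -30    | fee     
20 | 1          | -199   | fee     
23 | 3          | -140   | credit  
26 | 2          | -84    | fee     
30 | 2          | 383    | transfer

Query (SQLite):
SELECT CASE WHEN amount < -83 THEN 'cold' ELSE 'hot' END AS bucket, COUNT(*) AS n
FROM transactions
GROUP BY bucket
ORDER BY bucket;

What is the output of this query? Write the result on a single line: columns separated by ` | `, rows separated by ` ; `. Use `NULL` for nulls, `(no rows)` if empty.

cold | 5 ; hot | 6

Bucket rows by amount < -83 → 'cold' else 'hot'; count each bucket.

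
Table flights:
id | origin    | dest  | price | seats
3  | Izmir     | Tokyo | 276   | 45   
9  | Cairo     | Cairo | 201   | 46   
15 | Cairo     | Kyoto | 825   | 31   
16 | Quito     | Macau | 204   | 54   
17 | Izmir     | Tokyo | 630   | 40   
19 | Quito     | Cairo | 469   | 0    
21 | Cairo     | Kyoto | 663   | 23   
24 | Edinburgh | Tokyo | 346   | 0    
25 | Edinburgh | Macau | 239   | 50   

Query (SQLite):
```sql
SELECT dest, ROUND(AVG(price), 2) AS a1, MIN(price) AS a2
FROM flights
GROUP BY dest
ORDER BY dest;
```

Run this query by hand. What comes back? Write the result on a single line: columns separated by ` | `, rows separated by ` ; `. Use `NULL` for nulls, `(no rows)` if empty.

Cairo | 335 | 201 ; Kyoto | 744 | 663 ; Macau | 221.5 | 204 ; Tokyo | 417.33 | 276

Group flights by dest.
Per group compute: ROUND(AVG(price), 2), MIN(price).
  Cairo: ids {9, 19} → ROUND(AVG(price), 2)=335, MIN(price)=201
  Kyoto: ids {15, 21} → ROUND(AVG(price), 2)=744, MIN(price)=663
  Macau: ids {16, 25} → ROUND(AVG(price), 2)=221.5, MIN(price)=204
  Tokyo: ids {3, 17, 24} → ROUND(AVG(price), 2)=417.33, MIN(price)=276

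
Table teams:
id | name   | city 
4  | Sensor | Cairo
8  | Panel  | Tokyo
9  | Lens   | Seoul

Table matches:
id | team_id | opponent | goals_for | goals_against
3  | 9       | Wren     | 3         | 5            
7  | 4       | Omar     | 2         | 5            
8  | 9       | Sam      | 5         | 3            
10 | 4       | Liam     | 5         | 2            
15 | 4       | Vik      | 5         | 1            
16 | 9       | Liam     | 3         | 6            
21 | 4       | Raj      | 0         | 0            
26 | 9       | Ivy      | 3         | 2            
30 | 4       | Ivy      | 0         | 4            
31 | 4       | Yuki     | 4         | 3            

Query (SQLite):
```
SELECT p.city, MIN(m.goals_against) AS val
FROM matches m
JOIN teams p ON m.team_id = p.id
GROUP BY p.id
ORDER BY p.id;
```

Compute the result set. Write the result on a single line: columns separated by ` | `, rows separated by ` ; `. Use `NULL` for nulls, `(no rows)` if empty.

Join each matches row to its teams via team_id.
Group joined rows by teams.id; compute MIN(m.goals_against) per group.
  4: ids {7, 10, 15, 21, 30, 31} → MIN(m.goals_against)=0
  9: ids {3, 8, 16, 26} → MIN(m.goals_against)=2

Cairo | 0 ; Seoul | 2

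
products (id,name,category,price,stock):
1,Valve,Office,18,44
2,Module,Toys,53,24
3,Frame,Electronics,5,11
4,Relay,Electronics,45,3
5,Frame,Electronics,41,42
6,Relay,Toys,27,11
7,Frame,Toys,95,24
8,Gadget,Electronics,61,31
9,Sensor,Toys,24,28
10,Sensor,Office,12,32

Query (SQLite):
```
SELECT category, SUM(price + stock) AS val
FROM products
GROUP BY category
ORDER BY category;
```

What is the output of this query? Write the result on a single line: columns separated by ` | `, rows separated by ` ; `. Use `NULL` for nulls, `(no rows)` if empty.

For each row compute price + stock.
Group by category; take SUM of the expression per group.
  Electronics: ids {3, 4, 5, 8} → SUM(price + stock)=239
  Office: ids {1, 10} → SUM(price + stock)=106
  Toys: ids {2, 6, 7, 9} → SUM(price + stock)=286

Electronics | 239 ; Office | 106 ; Toys | 286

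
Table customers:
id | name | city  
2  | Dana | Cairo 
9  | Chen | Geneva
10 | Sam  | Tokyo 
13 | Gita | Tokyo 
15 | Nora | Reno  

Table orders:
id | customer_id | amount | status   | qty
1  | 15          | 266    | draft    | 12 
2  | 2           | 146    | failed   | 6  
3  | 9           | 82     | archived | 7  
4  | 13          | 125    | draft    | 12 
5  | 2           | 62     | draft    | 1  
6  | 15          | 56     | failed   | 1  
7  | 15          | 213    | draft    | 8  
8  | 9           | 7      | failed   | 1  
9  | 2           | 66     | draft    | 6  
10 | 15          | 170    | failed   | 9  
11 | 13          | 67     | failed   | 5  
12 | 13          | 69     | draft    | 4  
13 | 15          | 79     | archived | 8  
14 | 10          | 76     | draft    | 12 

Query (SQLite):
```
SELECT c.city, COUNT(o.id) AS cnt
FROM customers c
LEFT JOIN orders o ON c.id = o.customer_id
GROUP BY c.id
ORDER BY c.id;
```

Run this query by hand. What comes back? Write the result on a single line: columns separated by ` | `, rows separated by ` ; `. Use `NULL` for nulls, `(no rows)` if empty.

Cairo | 3 ; Geneva | 2 ; Tokyo | 1 ; Tokyo | 3 ; Reno | 5

LEFT JOIN keeps every customers row; unmatched ones get NULL for orders columns.
Group by customers.id and compute COUNT(o.id). COUNT(col) of an all-NULL group is 0.
  2: ids {2, 5, 9} → COUNT(o.id)=3
  9: ids {3, 8} → COUNT(o.id)=2
  10: ids {14} → COUNT(o.id)=1
  13: ids {4, 11, 12} → COUNT(o.id)=3
  15: ids {1, 6, 7, 10, 13} → COUNT(o.id)=5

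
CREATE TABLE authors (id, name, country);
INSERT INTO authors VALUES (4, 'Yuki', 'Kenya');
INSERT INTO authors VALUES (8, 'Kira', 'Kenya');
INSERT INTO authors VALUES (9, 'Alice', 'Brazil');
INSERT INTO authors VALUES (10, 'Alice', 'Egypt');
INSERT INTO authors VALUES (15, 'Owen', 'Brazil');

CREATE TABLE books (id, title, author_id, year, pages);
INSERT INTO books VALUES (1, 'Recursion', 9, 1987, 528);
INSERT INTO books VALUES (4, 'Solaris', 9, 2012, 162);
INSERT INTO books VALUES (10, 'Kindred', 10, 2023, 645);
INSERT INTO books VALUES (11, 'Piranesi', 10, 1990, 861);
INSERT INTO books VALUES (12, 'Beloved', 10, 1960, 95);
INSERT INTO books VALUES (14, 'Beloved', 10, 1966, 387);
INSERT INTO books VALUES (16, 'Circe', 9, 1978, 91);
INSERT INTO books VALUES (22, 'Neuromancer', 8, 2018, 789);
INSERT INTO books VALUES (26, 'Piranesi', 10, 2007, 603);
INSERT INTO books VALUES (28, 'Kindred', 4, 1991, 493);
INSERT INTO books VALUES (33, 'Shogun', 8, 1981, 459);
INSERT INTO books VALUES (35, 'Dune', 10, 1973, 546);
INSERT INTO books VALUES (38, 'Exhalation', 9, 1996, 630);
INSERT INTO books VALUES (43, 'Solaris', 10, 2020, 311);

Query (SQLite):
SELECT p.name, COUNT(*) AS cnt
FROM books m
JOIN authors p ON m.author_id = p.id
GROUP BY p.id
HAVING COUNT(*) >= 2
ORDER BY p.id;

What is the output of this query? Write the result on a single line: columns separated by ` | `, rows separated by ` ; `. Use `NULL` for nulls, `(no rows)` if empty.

Join each books row to its authors via author_id.
Group joined rows by authors.id; compute COUNT(*) per group.
HAVING: keep groups with count ≥ 2.
  4: ids {28} → COUNT(*)=1
  8: ids {22, 33} → COUNT(*)=2
  9: ids {1, 4, 16, 38} → COUNT(*)=4
  10: ids {10, 11, 12, 14, 26, 35, 43} → COUNT(*)=7

Kira | 2 ; Alice | 4 ; Alice | 7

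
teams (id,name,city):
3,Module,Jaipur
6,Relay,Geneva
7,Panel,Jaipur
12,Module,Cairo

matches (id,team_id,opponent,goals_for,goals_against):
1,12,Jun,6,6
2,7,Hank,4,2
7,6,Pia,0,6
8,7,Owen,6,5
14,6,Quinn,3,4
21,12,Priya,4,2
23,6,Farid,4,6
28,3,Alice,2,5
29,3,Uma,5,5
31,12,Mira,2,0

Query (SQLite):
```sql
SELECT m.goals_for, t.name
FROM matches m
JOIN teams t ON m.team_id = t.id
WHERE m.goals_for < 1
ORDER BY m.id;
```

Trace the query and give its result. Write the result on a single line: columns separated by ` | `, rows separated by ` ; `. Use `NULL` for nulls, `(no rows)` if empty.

0 | Relay

Each matches row matches the teams row where team_id = teams.id.
Then keep rows with m.goals_for < 1.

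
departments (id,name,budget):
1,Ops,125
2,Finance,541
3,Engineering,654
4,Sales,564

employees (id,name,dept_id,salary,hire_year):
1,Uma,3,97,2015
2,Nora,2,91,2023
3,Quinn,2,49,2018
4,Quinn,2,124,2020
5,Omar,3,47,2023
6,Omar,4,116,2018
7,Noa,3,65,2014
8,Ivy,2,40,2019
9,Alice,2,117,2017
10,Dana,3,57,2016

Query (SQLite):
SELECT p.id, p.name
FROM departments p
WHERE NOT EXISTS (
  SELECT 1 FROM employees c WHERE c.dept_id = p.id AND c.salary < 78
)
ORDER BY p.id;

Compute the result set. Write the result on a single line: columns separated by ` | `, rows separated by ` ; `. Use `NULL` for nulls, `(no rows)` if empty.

For each departments row, check whether any employees with matching dept_id has salary < 78.
Keep rows where that is false.

1 | Ops ; 4 | Sales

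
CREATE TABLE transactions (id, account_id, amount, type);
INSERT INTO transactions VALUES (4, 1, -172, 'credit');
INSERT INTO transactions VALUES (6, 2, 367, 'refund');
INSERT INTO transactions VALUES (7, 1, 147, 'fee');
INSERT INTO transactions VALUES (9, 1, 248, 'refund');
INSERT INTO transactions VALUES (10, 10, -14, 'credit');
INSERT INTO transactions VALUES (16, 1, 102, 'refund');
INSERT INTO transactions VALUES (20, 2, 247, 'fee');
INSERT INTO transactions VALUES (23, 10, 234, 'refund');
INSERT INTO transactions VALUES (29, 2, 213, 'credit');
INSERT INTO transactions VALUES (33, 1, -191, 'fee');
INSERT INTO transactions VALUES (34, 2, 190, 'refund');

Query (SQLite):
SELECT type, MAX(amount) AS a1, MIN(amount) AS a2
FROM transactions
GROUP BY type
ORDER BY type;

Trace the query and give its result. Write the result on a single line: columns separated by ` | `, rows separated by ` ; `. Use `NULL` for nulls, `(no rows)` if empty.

Group transactions by type.
Per group compute: MAX(amount), MIN(amount).
  credit: ids {4, 10, 29} → MAX(amount)=213, MIN(amount)=-172
  fee: ids {7, 20, 33} → MAX(amount)=247, MIN(amount)=-191
  refund: ids {6, 9, 16, 23, 34} → MAX(amount)=367, MIN(amount)=102

credit | 213 | -172 ; fee | 247 | -191 ; refund | 367 | 102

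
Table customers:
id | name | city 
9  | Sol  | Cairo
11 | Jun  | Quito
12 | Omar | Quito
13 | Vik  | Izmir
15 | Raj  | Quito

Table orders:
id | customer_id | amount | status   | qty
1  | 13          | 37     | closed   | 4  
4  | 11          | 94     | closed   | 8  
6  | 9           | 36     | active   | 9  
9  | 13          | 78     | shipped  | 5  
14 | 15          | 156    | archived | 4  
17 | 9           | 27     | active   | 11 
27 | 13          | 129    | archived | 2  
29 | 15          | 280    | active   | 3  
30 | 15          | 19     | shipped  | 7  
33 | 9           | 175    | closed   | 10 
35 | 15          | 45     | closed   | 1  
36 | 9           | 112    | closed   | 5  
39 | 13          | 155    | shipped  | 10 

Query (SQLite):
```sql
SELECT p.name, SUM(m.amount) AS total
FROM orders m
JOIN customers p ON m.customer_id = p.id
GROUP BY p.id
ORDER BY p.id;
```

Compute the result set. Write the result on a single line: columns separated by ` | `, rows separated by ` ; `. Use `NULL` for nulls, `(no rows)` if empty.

Sol | 350 ; Jun | 94 ; Vik | 399 ; Raj | 500

Join each orders row to its customers via customer_id.
Group joined rows by customers.id; compute SUM(m.amount) per group.
  9: ids {6, 17, 33, 36} → SUM(m.amount)=350
  11: ids {4} → SUM(m.amount)=94
  13: ids {1, 9, 27, 39} → SUM(m.amount)=399
  15: ids {14, 29, 30, 35} → SUM(m.amount)=500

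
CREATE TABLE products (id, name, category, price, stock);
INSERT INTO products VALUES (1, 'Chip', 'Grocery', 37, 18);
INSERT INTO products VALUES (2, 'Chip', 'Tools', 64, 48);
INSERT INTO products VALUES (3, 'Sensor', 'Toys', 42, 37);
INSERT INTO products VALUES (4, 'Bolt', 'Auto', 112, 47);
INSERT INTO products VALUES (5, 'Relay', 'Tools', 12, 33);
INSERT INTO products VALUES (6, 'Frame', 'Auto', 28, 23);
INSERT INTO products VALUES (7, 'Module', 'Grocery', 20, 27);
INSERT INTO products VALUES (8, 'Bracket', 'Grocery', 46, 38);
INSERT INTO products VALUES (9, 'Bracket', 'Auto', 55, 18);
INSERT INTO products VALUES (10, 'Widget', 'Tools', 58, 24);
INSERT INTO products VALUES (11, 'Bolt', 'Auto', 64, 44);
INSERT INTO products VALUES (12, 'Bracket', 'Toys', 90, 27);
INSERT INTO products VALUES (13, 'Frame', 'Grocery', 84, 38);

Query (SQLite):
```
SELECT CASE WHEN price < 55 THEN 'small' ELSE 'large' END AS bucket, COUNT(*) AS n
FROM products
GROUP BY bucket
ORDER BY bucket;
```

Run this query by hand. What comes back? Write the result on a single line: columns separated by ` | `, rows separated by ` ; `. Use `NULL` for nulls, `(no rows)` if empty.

large | 7 ; small | 6

Bucket rows by price < 55 → 'small' else 'large'; count each bucket.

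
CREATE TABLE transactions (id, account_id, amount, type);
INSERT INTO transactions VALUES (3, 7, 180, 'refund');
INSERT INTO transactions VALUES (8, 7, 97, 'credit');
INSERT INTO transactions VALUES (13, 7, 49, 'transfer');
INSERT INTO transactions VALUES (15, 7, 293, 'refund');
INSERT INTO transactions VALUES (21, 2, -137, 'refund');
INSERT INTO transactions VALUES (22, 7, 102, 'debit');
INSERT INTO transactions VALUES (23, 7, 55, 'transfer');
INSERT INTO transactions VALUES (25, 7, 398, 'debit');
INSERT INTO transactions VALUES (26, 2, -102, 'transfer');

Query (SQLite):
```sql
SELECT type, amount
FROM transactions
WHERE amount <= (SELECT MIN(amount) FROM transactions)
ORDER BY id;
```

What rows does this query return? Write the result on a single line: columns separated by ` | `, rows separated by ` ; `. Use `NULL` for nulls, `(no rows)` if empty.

refund | -137

Scalar subquery: MIN(amount) over all transactions rows = -137.
Keep rows where amount <= that value.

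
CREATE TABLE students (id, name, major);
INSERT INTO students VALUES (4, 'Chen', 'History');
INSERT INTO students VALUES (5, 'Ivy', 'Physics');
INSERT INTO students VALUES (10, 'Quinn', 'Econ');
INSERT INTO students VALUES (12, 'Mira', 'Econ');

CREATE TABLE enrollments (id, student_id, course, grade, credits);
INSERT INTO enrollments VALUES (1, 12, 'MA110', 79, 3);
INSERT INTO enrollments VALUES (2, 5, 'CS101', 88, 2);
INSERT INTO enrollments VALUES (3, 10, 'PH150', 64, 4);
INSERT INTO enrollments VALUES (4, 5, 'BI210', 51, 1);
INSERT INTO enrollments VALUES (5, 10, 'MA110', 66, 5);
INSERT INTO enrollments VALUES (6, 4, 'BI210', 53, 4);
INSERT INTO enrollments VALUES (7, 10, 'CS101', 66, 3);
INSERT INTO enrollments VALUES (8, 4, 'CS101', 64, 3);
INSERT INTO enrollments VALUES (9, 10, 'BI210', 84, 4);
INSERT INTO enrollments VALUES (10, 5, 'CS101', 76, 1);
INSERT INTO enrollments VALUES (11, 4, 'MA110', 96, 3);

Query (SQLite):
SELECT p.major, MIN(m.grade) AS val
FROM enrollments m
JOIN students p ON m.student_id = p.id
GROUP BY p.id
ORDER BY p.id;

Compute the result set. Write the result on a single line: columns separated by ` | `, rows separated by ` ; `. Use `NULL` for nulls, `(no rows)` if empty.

Join each enrollments row to its students via student_id.
Group joined rows by students.id; compute MIN(m.grade) per group.
  4: ids {6, 8, 11} → MIN(m.grade)=53
  5: ids {2, 4, 10} → MIN(m.grade)=51
  10: ids {3, 5, 7, 9} → MIN(m.grade)=64
  12: ids {1} → MIN(m.grade)=79

History | 53 ; Physics | 51 ; Econ | 64 ; Econ | 79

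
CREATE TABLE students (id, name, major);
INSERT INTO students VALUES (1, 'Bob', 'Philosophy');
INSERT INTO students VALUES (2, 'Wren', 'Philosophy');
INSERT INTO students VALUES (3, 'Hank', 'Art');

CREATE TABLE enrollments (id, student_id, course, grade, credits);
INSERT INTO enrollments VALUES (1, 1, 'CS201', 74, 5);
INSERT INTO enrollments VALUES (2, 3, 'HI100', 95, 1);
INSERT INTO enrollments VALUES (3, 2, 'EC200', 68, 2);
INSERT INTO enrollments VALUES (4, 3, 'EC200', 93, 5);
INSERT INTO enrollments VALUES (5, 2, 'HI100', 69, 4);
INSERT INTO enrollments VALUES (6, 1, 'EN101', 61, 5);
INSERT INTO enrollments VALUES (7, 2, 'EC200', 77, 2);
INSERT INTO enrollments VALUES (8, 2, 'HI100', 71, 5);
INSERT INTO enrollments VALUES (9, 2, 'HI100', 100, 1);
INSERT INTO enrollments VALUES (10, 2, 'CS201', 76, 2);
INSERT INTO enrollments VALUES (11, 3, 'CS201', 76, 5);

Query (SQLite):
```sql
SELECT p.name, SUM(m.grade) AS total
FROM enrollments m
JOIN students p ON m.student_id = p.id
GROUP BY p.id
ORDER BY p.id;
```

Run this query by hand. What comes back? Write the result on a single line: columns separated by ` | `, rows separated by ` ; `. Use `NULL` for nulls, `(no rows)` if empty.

Bob | 135 ; Wren | 461 ; Hank | 264

Join each enrollments row to its students via student_id.
Group joined rows by students.id; compute SUM(m.grade) per group.
  1: ids {1, 6} → SUM(m.grade)=135
  2: ids {3, 5, 7, 8, 9, 10} → SUM(m.grade)=461
  3: ids {2, 4, 11} → SUM(m.grade)=264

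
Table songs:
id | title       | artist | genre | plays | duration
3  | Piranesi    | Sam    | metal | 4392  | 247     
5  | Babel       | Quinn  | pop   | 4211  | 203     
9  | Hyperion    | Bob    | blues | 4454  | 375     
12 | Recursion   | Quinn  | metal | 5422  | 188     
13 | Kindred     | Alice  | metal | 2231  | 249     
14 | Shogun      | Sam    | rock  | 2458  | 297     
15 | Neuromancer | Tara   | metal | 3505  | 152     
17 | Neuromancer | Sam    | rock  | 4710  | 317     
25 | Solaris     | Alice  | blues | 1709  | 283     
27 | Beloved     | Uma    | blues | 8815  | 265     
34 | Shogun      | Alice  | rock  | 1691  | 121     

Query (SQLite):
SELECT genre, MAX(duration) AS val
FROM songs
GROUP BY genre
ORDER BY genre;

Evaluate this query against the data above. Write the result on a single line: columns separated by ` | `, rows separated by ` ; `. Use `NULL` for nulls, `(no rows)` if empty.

blues | 375 ; metal | 249 ; pop | 203 ; rock | 317

Partition songs by genre; compute MAX(duration) within each group.
  blues: ids {9, 25, 27} → MAX(duration)=375
  metal: ids {3, 12, 13, 15} → MAX(duration)=249
  pop: ids {5} → MAX(duration)=203
  rock: ids {14, 17, 34} → MAX(duration)=317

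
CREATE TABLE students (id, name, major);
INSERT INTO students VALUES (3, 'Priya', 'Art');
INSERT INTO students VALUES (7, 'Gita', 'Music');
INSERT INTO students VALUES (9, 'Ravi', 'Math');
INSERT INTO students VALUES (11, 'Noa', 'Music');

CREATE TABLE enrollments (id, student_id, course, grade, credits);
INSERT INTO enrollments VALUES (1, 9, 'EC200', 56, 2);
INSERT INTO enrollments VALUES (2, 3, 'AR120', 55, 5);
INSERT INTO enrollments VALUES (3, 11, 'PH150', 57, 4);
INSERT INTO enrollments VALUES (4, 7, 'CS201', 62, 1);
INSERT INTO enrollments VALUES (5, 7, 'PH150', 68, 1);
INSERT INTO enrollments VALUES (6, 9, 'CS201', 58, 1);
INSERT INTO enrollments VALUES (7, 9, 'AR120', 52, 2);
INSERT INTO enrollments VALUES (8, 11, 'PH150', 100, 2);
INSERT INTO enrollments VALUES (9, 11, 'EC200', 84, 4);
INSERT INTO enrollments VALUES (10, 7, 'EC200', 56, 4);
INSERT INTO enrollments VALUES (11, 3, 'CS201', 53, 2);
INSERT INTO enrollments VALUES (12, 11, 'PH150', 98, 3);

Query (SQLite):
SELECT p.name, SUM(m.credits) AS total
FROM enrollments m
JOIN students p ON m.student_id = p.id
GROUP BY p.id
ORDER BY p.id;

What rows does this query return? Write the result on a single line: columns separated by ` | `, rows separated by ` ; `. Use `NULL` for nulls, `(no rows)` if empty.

Join each enrollments row to its students via student_id.
Group joined rows by students.id; compute SUM(m.credits) per group.
  3: ids {2, 11} → SUM(m.credits)=7
  7: ids {4, 5, 10} → SUM(m.credits)=6
  9: ids {1, 6, 7} → SUM(m.credits)=5
  11: ids {3, 8, 9, 12} → SUM(m.credits)=13

Priya | 7 ; Gita | 6 ; Ravi | 5 ; Noa | 13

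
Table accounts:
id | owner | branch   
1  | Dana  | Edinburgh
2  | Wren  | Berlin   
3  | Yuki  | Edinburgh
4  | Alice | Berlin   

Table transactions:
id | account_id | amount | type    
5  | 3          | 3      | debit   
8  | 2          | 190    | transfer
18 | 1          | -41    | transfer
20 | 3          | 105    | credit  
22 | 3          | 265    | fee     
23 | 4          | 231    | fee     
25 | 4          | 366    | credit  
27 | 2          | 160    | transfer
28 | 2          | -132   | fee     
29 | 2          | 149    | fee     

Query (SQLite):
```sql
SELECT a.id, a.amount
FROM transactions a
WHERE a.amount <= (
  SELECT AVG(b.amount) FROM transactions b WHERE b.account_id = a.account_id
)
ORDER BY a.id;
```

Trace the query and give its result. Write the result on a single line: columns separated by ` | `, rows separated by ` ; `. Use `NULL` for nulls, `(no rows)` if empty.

5 | 3 ; 18 | -41 ; 20 | 105 ; 23 | 231 ; 28 | -132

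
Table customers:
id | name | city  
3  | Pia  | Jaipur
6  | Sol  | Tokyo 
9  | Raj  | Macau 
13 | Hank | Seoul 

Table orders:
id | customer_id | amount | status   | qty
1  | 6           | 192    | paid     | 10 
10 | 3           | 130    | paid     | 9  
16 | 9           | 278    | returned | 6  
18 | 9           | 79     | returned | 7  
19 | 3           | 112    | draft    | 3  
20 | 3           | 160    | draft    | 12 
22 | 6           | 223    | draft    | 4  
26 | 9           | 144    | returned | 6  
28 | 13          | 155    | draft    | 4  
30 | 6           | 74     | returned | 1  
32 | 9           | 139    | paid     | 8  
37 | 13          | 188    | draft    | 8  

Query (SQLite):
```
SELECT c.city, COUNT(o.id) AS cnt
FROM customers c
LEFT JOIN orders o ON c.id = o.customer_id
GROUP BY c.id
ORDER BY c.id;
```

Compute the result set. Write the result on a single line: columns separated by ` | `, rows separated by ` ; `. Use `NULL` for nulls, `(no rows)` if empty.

LEFT JOIN keeps every customers row; unmatched ones get NULL for orders columns.
Group by customers.id and compute COUNT(o.id). COUNT(col) of an all-NULL group is 0.
  3: ids {10, 19, 20} → COUNT(o.id)=3
  6: ids {1, 22, 30} → COUNT(o.id)=3
  9: ids {16, 18, 26, 32} → COUNT(o.id)=4
  13: ids {28, 37} → COUNT(o.id)=2

Jaipur | 3 ; Tokyo | 3 ; Macau | 4 ; Seoul | 2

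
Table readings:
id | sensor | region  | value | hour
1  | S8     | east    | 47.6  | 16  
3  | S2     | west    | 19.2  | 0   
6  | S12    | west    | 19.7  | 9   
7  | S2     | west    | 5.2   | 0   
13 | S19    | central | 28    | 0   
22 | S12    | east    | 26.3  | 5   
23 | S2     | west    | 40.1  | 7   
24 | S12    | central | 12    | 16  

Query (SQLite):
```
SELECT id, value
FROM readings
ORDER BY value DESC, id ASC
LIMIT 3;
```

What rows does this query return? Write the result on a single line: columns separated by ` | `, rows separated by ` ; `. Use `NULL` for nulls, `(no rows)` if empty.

1 | 47.6 ; 23 | 40.1 ; 13 | 28

Sort by value desc, tiebreak id asc: (47.6, id=1), (40.1, id=23), (28, id=13), (26.3, id=22), (19.7, id=6), (19.2, id=3) …. Take first 3.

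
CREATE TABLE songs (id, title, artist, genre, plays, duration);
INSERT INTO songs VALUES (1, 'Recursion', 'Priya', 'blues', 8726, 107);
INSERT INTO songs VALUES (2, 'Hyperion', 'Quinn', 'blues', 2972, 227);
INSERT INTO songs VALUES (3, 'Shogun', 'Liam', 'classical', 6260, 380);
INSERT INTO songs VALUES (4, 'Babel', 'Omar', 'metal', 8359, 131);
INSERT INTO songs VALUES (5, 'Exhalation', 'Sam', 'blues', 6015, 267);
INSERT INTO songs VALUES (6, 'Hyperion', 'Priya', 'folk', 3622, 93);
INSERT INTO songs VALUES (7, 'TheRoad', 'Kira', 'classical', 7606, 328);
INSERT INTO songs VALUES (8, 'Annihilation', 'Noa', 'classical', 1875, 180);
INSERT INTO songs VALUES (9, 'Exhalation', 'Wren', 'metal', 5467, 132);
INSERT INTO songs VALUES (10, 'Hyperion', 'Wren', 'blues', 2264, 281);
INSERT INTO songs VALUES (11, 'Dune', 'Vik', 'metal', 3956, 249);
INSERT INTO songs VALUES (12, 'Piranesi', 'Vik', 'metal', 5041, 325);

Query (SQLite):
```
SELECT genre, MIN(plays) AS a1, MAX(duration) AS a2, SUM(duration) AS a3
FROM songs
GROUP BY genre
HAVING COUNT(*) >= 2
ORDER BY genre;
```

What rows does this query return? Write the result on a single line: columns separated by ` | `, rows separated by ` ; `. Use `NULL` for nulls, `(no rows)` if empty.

Group songs by genre.
Per group compute: MIN(plays), MAX(duration), SUM(duration).
HAVING: drop groups with fewer than 2 rows.
  blues: ids {1, 2, 5, 10} → MIN(plays)=2264, MAX(duration)=281, SUM(duration)=882
  classical: ids {3, 7, 8} → MIN(plays)=1875, MAX(duration)=380, SUM(duration)=888
  folk: ids {6} → MIN(plays)=3622, MAX(duration)=93, SUM(duration)=93
  metal: ids {4, 9, 11, 12} → MIN(plays)=3956, MAX(duration)=325, SUM(duration)=837

blues | 2264 | 281 | 882 ; classical | 1875 | 380 | 888 ; metal | 3956 | 325 | 837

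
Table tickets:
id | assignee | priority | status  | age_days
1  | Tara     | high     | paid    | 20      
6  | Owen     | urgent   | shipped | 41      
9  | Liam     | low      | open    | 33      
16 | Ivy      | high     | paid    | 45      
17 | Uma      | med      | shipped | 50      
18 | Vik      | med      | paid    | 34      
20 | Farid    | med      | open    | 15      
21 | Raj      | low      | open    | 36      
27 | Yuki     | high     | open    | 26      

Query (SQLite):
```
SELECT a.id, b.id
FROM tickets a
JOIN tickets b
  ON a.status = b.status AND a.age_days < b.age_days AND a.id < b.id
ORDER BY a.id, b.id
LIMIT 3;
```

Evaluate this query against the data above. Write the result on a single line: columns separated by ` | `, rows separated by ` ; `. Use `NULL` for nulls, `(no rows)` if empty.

1 | 16 ; 1 | 18 ; 6 | 17

Pairs (a,b) with same status, a.age_days < b.age_days, a.id < b.id.
status groups: open:{9,20,21,27} paid:{1,16,18} shipped:{6,17}
Ordered by (a.id, b.id); first 3.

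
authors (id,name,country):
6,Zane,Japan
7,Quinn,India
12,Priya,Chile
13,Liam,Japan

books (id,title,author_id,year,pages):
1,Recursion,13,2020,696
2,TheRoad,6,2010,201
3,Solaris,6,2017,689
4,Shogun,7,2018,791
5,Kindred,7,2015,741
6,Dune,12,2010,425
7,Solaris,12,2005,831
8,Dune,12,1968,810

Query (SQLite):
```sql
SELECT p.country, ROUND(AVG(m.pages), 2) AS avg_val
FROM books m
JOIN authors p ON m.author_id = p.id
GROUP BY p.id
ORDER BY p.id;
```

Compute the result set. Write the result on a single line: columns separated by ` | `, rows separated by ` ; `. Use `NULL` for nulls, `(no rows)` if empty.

Japan | 445 ; India | 766 ; Chile | 688.67 ; Japan | 696

Join each books row to its authors via author_id.
Group joined rows by authors.id; compute ROUND(AVG(m.pages), 2) per group.
  6: ids {2, 3} → ROUND(AVG(m.pages), 2)=445
  7: ids {4, 5} → ROUND(AVG(m.pages), 2)=766
  12: ids {6, 7, 8} → ROUND(AVG(m.pages), 2)=688.67
  13: ids {1} → ROUND(AVG(m.pages), 2)=696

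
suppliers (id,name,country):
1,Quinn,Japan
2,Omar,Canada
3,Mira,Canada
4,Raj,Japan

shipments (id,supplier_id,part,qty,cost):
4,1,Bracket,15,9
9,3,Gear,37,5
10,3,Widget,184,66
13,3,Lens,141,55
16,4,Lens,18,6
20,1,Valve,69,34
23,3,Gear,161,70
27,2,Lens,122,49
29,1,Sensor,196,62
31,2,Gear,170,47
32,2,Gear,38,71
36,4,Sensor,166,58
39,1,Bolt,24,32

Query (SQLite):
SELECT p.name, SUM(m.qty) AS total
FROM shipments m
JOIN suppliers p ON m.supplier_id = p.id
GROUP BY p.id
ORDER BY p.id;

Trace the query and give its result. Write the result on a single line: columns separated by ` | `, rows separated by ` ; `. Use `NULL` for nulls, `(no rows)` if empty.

Quinn | 304 ; Omar | 330 ; Mira | 523 ; Raj | 184

Join each shipments row to its suppliers via supplier_id.
Group joined rows by suppliers.id; compute SUM(m.qty) per group.
  1: ids {4, 20, 29, 39} → SUM(m.qty)=304
  2: ids {27, 31, 32} → SUM(m.qty)=330
  3: ids {9, 10, 13, 23} → SUM(m.qty)=523
  4: ids {16, 36} → SUM(m.qty)=184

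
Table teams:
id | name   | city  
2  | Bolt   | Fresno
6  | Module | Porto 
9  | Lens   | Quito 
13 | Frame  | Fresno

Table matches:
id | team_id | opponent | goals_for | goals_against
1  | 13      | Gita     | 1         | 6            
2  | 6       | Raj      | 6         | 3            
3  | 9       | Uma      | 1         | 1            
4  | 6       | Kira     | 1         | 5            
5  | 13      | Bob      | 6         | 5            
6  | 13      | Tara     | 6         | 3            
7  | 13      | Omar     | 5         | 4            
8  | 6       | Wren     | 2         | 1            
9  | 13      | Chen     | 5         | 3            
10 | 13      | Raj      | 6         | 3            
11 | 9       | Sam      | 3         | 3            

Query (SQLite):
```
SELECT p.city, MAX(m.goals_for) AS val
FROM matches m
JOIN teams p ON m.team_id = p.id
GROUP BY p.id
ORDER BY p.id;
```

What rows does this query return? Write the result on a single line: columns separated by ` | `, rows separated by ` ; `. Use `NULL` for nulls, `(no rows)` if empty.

Porto | 6 ; Quito | 3 ; Fresno | 6

Join each matches row to its teams via team_id.
Group joined rows by teams.id; compute MAX(m.goals_for) per group.
  6: ids {2, 4, 8} → MAX(m.goals_for)=6
  9: ids {3, 11} → MAX(m.goals_for)=3
  13: ids {1, 5, 6, 7, 9, 10} → MAX(m.goals_for)=6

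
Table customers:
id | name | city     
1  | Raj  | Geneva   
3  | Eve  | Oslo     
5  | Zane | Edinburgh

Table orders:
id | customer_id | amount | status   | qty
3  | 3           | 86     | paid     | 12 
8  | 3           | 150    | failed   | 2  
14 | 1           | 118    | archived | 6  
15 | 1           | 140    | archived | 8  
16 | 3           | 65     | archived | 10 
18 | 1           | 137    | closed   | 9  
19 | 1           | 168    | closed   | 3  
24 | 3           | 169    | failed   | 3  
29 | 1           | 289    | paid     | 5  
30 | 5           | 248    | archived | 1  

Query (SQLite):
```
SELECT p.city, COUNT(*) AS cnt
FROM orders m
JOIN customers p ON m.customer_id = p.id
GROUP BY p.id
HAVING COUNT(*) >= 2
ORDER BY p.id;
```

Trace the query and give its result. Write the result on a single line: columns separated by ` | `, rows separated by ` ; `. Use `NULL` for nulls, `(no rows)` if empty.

Join each orders row to its customers via customer_id.
Group joined rows by customers.id; compute COUNT(*) per group.
HAVING: keep groups with count ≥ 2.
  1: ids {14, 15, 18, 19, 29} → COUNT(*)=5
  3: ids {3, 8, 16, 24} → COUNT(*)=4
  5: ids {30} → COUNT(*)=1

Geneva | 5 ; Oslo | 4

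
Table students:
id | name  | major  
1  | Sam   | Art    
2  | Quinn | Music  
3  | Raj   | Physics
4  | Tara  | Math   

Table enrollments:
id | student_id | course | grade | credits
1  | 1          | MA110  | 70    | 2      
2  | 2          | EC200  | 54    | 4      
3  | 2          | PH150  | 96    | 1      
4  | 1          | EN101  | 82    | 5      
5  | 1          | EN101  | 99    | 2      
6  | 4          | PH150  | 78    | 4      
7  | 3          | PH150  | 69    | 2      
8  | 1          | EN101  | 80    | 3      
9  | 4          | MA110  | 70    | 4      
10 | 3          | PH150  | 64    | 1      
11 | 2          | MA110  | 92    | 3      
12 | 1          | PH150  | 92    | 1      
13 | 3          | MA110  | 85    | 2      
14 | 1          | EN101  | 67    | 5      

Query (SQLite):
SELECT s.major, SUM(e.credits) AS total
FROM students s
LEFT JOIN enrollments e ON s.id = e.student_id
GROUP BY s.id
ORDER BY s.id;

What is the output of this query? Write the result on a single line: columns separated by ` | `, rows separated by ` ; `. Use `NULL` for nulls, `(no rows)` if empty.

LEFT JOIN keeps every students row; unmatched ones get NULL for enrollments columns.
Group by students.id and compute SUM(e.credits). SUM over an all-NULL group is NULL.
  1: ids {1, 4, 5, 8, 12, 14} → SUM(e.credits)=18
  2: ids {2, 3, 11} → SUM(e.credits)=8
  3: ids {7, 10, 13} → SUM(e.credits)=5
  4: ids {6, 9} → SUM(e.credits)=8

Art | 18 ; Music | 8 ; Physics | 5 ; Math | 8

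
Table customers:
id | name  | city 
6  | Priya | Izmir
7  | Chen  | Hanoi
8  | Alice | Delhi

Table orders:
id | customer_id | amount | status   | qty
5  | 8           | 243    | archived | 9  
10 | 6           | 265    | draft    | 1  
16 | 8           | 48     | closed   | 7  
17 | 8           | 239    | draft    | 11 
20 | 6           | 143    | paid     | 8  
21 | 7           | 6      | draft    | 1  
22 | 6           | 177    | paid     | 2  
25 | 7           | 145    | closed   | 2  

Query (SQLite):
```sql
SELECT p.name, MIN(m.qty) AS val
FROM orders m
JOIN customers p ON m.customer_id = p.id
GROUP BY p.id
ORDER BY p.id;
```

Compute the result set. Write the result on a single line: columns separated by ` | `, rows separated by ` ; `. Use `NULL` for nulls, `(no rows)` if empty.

Priya | 1 ; Chen | 1 ; Alice | 7

Join each orders row to its customers via customer_id.
Group joined rows by customers.id; compute MIN(m.qty) per group.
  6: ids {10, 20, 22} → MIN(m.qty)=1
  7: ids {21, 25} → MIN(m.qty)=1
  8: ids {5, 16, 17} → MIN(m.qty)=7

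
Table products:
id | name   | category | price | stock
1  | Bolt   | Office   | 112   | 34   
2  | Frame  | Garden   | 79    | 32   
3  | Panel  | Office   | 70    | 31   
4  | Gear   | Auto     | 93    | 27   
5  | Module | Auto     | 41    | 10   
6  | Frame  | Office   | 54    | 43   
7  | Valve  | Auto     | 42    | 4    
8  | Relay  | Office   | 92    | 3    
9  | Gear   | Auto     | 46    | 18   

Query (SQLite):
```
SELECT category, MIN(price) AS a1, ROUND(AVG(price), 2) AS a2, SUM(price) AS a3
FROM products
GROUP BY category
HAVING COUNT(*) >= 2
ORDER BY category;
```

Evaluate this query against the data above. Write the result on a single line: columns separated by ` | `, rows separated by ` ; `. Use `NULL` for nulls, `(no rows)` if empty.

Group products by category.
Per group compute: MIN(price), ROUND(AVG(price), 2), SUM(price).
HAVING: drop groups with fewer than 2 rows.
  Auto: ids {4, 5, 7, 9} → MIN(price)=41, ROUND(AVG(price), 2)=55.5, SUM(price)=222
  Garden: ids {2} → MIN(price)=79, ROUND(AVG(price), 2)=79, SUM(price)=79
  Office: ids {1, 3, 6, 8} → MIN(price)=54, ROUND(AVG(price), 2)=82, SUM(price)=328

Auto | 41 | 55.5 | 222 ; Office | 54 | 82 | 328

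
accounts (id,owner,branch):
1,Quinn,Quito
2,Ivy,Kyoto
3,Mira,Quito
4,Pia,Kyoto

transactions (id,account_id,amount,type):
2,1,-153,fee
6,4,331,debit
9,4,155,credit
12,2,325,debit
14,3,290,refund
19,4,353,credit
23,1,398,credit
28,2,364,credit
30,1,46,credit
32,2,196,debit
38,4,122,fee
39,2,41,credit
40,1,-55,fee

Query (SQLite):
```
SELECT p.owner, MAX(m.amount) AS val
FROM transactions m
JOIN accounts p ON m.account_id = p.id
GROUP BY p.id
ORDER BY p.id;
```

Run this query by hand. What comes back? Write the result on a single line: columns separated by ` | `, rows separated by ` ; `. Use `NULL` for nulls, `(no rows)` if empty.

Join each transactions row to its accounts via account_id.
Group joined rows by accounts.id; compute MAX(m.amount) per group.
  1: ids {2, 23, 30, 40} → MAX(m.amount)=398
  2: ids {12, 28, 32, 39} → MAX(m.amount)=364
  3: ids {14} → MAX(m.amount)=290
  4: ids {6, 9, 19, 38} → MAX(m.amount)=353

Quinn | 398 ; Ivy | 364 ; Mira | 290 ; Pia | 353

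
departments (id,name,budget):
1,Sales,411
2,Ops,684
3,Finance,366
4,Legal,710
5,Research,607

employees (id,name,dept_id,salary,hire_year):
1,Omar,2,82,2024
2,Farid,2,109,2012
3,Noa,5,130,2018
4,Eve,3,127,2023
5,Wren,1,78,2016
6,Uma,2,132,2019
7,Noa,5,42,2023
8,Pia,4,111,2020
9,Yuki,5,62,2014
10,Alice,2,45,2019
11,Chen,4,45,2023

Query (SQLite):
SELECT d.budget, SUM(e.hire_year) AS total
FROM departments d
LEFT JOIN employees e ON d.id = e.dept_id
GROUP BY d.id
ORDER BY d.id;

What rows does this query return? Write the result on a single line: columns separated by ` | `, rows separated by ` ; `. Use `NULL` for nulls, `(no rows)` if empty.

LEFT JOIN keeps every departments row; unmatched ones get NULL for employees columns.
Group by departments.id and compute SUM(e.hire_year). SUM over an all-NULL group is NULL.
  1: ids {5} → SUM(e.hire_year)=2016
  2: ids {1, 2, 6, 10} → SUM(e.hire_year)=8074
  3: ids {4} → SUM(e.hire_year)=2023
  4: ids {8, 11} → SUM(e.hire_year)=4043
  5: ids {3, 7, 9} → SUM(e.hire_year)=6055

411 | 2016 ; 684 | 8074 ; 366 | 2023 ; 710 | 4043 ; 607 | 6055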